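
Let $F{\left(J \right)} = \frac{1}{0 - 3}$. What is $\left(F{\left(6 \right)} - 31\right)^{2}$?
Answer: $\frac{8836}{9} \approx 981.78$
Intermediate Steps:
$F{\left(J \right)} = - \frac{1}{3}$ ($F{\left(J \right)} = \frac{1}{-3} = - \frac{1}{3}$)
$\left(F{\left(6 \right)} - 31\right)^{2} = \left(- \frac{1}{3} - 31\right)^{2} = \left(- \frac{94}{3}\right)^{2} = \frac{8836}{9}$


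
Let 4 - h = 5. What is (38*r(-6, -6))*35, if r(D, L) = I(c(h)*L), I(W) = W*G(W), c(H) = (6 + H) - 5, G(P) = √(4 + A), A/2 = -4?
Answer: 0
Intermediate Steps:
A = -8 (A = 2*(-4) = -8)
h = -1 (h = 4 - 1*5 = 4 - 5 = -1)
G(P) = 2*I (G(P) = √(4 - 8) = √(-4) = 2*I)
c(H) = 1 + H
I(W) = 2*I*W (I(W) = W*(2*I) = 2*I*W)
r(D, L) = 0 (r(D, L) = 2*I*((1 - 1)*L) = 2*I*(0*L) = 2*I*0 = 0)
(38*r(-6, -6))*35 = (38*0)*35 = 0*35 = 0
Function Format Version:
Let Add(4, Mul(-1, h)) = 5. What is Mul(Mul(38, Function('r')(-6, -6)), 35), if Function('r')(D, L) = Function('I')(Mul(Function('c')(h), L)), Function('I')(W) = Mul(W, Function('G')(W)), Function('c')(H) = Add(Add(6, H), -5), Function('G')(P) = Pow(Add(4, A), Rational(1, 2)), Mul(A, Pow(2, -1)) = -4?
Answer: 0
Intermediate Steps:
A = -8 (A = Mul(2, -4) = -8)
h = -1 (h = Add(4, Mul(-1, 5)) = Add(4, -5) = -1)
Function('G')(P) = Mul(2, I) (Function('G')(P) = Pow(Add(4, -8), Rational(1, 2)) = Pow(-4, Rational(1, 2)) = Mul(2, I))
Function('c')(H) = Add(1, H)
Function('I')(W) = Mul(2, I, W) (Function('I')(W) = Mul(W, Mul(2, I)) = Mul(2, I, W))
Function('r')(D, L) = 0 (Function('r')(D, L) = Mul(2, I, Mul(Add(1, -1), L)) = Mul(2, I, Mul(0, L)) = Mul(2, I, 0) = 0)
Mul(Mul(38, Function('r')(-6, -6)), 35) = Mul(Mul(38, 0), 35) = Mul(0, 35) = 0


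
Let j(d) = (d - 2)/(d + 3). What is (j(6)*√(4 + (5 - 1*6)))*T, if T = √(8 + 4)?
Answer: 8/3 ≈ 2.6667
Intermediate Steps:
j(d) = (-2 + d)/(3 + d)
T = 2*√3 (T = √12 = 2*√3 ≈ 3.4641)
(j(6)*√(4 + (5 - 1*6)))*T = (((-2 + 6)/(3 + 6))*√(4 + (5 - 1*6)))*(2*√3) = ((4/9)*√(4 + (5 - 6)))*(2*√3) = (((⅑)*4)*√(4 - 1))*(2*√3) = (4*√3/9)*(2*√3) = 8/3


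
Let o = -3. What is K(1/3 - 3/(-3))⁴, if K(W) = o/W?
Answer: 6561/256 ≈ 25.629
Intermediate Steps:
K(W) = -3/W
K(1/3 - 3/(-3))⁴ = (-3/(1/3 - 3/(-3)))⁴ = (-3/(1*(⅓) - 3*(-⅓)))⁴ = (-3/(⅓ + 1))⁴ = (-3/4/3)⁴ = (-3*¾)⁴ = (-9/4)⁴ = 6561/256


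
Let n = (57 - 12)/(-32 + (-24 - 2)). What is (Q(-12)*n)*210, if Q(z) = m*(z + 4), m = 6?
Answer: 226800/29 ≈ 7820.7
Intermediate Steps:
n = -45/58 (n = 45/(-32 - 26) = 45/(-58) = 45*(-1/58) = -45/58 ≈ -0.77586)
Q(z) = 24 + 6*z (Q(z) = 6*(z + 4) = 6*(4 + z) = 24 + 6*z)
(Q(-12)*n)*210 = ((24 + 6*(-12))*(-45/58))*210 = ((24 - 72)*(-45/58))*210 = -48*(-45/58)*210 = (1080/29)*210 = 226800/29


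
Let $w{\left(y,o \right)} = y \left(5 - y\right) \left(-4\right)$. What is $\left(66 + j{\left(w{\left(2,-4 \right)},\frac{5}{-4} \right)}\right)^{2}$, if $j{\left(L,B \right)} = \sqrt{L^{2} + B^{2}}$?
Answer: $\frac{\left(264 + \sqrt{9241}\right)^{2}}{16} \approx 8105.9$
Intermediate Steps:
$w{\left(y,o \right)} = - 4 y \left(5 - y\right)$
$j{\left(L,B \right)} = \sqrt{B^{2} + L^{2}}$
$\left(66 + j{\left(w{\left(2,-4 \right)},\frac{5}{-4} \right)}\right)^{2} = \left(66 + \sqrt{\left(\frac{5}{-4}\right)^{2} + \left(4 \cdot 2 \left(-5 + 2\right)\right)^{2}}\right)^{2} = \left(66 + \sqrt{\left(5 \left(- \frac{1}{4}\right)\right)^{2} + \left(4 \cdot 2 \left(-3\right)\right)^{2}}\right)^{2} = \left(66 + \sqrt{\left(- \frac{5}{4}\right)^{2} + \left(-24\right)^{2}}\right)^{2} = \left(66 + \sqrt{\frac{25}{16} + 576}\right)^{2} = \left(66 + \sqrt{\frac{9241}{16}}\right)^{2} = \left(66 + \frac{\sqrt{9241}}{4}\right)^{2}$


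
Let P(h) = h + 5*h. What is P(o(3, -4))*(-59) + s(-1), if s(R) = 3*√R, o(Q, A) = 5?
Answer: -1770 + 3*I ≈ -1770.0 + 3.0*I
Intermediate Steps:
P(h) = 6*h
P(o(3, -4))*(-59) + s(-1) = (6*5)*(-59) + 3*√(-1) = 30*(-59) + 3*I = -1770 + 3*I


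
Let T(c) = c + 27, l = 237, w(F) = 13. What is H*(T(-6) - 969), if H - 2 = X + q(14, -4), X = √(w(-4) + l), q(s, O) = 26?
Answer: -26544 - 4740*√10 ≈ -41533.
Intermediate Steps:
T(c) = 27 + c
X = 5*√10 (X = √(13 + 237) = √250 = 5*√10 ≈ 15.811)
H = 28 + 5*√10 (H = 2 + (5*√10 + 26) = 2 + (26 + 5*√10) = 28 + 5*√10 ≈ 43.811)
H*(T(-6) - 969) = (28 + 5*√10)*((27 - 6) - 969) = (28 + 5*√10)*(21 - 969) = (28 + 5*√10)*(-948) = -26544 - 4740*√10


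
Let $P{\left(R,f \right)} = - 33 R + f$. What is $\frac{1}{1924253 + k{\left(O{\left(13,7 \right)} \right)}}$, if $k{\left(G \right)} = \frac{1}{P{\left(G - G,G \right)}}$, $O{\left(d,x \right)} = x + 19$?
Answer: $\frac{26}{50030579} \approx 5.1968 \cdot 10^{-7}$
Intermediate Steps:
$O{\left(d,x \right)} = 19 + x$
$P{\left(R,f \right)} = f - 33 R$
$k{\left(G \right)} = \frac{1}{G}$ ($k{\left(G \right)} = \frac{1}{G - 33 \left(G - G\right)} = \frac{1}{G - 0} = \frac{1}{G + 0} = \frac{1}{G}$)
$\frac{1}{1924253 + k{\left(O{\left(13,7 \right)} \right)}} = \frac{1}{1924253 + \frac{1}{19 + 7}} = \frac{1}{1924253 + \frac{1}{26}} = \frac{1}{\frac{50030579}{26}} = \frac{26}{50030579}$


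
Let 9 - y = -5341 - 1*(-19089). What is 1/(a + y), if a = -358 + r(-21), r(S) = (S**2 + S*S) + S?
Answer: -1/13236 ≈ -7.5552e-5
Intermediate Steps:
r(S) = S + 2*S**2 (r(S) = (S**2 + S**2) + S = 2*S**2 + S = S + 2*S**2)
y = -13739 (y = 9 - (-5341 - 1*(-19089)) = 9 - (-5341 + 19089) = 9 - 1*13748 = 9 - 13748 = -13739)
a = 503 (a = -358 - 21*(1 + 2*(-21)) = -358 - 21*(1 - 42) = -358 - 21*(-41) = -358 + 861 = 503)
1/(a + y) = 1/(503 - 13739) = 1/(-13236) = -1/13236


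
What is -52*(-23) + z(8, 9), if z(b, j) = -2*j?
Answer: 1178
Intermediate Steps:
-52*(-23) + z(8, 9) = -52*(-23) - 2*9 = 1196 - 18 = 1178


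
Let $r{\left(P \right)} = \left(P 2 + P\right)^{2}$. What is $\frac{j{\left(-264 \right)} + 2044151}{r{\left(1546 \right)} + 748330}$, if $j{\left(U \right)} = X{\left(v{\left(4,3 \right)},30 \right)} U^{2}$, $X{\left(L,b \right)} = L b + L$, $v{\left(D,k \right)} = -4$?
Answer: $- \frac{6598153}{22259374} \approx -0.29642$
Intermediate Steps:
$X{\left(L,b \right)} = L + L b$
$j{\left(U \right)} = - 124 U^{2}$ ($j{\left(U \right)} = - 4 \left(1 + 30\right) U^{2} = \left(-4\right) 31 U^{2} = - 124 U^{2}$)
$r{\left(P \right)} = 9 P^{2}$ ($r{\left(P \right)} = \left(2 P + P\right)^{2} = \left(3 P\right)^{2} = 9 P^{2}$)
$\frac{j{\left(-264 \right)} + 2044151}{r{\left(1546 \right)} + 748330} = \frac{- 124 \left(-264\right)^{2} + 2044151}{9 \cdot 1546^{2} + 748330} = \frac{\left(-124\right) 69696 + 2044151}{9 \cdot 2390116 + 748330} = \frac{-8642304 + 2044151}{21511044 + 748330} = - \frac{6598153}{22259374}$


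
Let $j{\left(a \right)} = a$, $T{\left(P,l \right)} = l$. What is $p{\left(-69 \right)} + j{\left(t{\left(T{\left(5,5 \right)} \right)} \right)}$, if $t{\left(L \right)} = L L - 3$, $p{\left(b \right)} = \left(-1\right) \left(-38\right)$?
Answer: $60$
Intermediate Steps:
$p{\left(b \right)} = 38$
$t{\left(L \right)} = -3 + L^{2}$ ($t{\left(L \right)} = L^{2} - 3 = -3 + L^{2}$)
$p{\left(-69 \right)} + j{\left(t{\left(T{\left(5,5 \right)} \right)} \right)} = 38 - \left(3 - 5^{2}\right) = 38 + \left(-3 + 25\right) = 38 + 22 = 60$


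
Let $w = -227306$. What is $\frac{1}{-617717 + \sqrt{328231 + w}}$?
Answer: $- \frac{617717}{381574191164} - \frac{5 \sqrt{4037}}{381574191164} \approx -1.6197 \cdot 10^{-6}$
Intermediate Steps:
$\frac{1}{-617717 + \sqrt{328231 + w}} = \frac{1}{-617717 + \sqrt{328231 - 227306}} = \frac{1}{-617717 + \sqrt{100925}} = \frac{1}{-617717 + 5 \sqrt{4037}}$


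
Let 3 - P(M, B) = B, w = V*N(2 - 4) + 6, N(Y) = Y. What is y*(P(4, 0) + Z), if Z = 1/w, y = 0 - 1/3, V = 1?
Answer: -13/12 ≈ -1.0833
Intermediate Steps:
w = 4 (w = 1*(2 - 4) + 6 = 1*(-2) + 6 = -2 + 6 = 4)
y = -⅓ (y = 0 - 1*⅓ = 0 - ⅓ = -⅓ ≈ -0.33333)
P(M, B) = 3 - B
Z = ¼ (Z = 1/4 = ¼ ≈ 0.25000)
y*(P(4, 0) + Z) = -((3 - 1*0) + ¼)/3 = -((3 + 0) + ¼)/3 = -(3 + ¼)/3 = -⅓*13/4 = -13/12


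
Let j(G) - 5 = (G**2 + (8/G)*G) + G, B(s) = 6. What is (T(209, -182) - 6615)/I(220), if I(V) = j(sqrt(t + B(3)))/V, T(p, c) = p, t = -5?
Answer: -281864/3 ≈ -93955.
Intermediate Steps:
j(G) = 13 + G + G**2 (j(G) = 5 + ((G**2 + (8/G)*G) + G) = 5 + ((G**2 + 8) + G) = 5 + ((8 + G**2) + G) = 5 + (8 + G + G**2) = 13 + G + G**2)
I(V) = 15/V (I(V) = (13 + sqrt(-5 + 6) + (sqrt(-5 + 6))**2)/V = (13 + sqrt(1) + (sqrt(1))**2)/V = (13 + 1 + 1**2)/V = (13 + 1 + 1)/V = 15/V)
(T(209, -182) - 6615)/I(220) = (209 - 6615)/((15/220)) = -6406/(15*(1/220)) = -6406/3/44 = -6406*44/3 = -281864/3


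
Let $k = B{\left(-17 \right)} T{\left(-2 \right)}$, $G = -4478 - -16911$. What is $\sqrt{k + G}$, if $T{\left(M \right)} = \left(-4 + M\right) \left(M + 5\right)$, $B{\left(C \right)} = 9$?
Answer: $\sqrt{12271} \approx 110.77$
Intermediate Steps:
$G = 12433$ ($G = -4478 + 16911 = 12433$)
$T{\left(M \right)} = \left(-4 + M\right) \left(5 + M\right)$
$k = -162$ ($k = 9 \left(-20 - 2 + \left(-2\right)^{2}\right) = 9 \left(-20 - 2 + 4\right) = 9 \left(-18\right) = -162$)
$\sqrt{k + G} = \sqrt{-162 + 12433} = \sqrt{12271}$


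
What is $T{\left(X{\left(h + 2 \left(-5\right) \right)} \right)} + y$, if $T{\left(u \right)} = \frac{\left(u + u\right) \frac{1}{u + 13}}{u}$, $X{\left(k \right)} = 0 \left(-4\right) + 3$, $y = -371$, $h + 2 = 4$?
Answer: $- \frac{2967}{8} \approx -370.88$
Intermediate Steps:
$h = 2$ ($h = -2 + 4 = 2$)
$X{\left(k \right)} = 3$ ($X{\left(k \right)} = 0 + 3 = 3$)
$T{\left(u \right)} = \frac{2}{13 + u}$ ($T{\left(u \right)} = \frac{2 u \frac{1}{13 + u}}{u} = \frac{2}{13 + u}$)
$T{\left(X{\left(h + 2 \left(-5\right) \right)} \right)} + y = \frac{2}{13 + 3} - 371 = \frac{2}{16} - 371 = 2 \cdot \frac{1}{16} - 371 = \frac{1}{8} - 371 = - \frac{2967}{8}$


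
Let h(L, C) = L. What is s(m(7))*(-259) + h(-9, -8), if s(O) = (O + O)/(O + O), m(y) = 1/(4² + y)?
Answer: -268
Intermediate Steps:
m(y) = 1/(16 + y)
s(O) = 1 (s(O) = (2*O)/((2*O)) = (2*O)*(1/(2*O)) = 1)
s(m(7))*(-259) + h(-9, -8) = 1*(-259) - 9 = -259 - 9 = -268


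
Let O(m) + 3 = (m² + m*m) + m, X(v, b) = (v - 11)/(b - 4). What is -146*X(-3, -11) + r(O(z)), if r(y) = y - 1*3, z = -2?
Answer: -2044/15 ≈ -136.27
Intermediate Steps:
X(v, b) = (-11 + v)/(-4 + b)
O(m) = -3 + m + 2*m² (O(m) = -3 + ((m² + m*m) + m) = -3 + ((m² + m²) + m) = -3 + (2*m² + m) = -3 + (m + 2*m²) = -3 + m + 2*m²)
r(y) = -3 + y (r(y) = y - 3 = -3 + y)
-146*X(-3, -11) + r(O(z)) = -146*(-11 - 3)/(-4 - 11) + (-3 + (-3 - 2 + 2*(-2)²)) = -146*(-14)/(-15) + (-3 + (-3 - 2 + 2*4)) = -(-146)*(-14)/15 + (-3 + (-3 - 2 + 8)) = -146*14/15 + (-3 + 3) = -2044/15 + 0 = -2044/15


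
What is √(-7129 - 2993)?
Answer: I*√10122 ≈ 100.61*I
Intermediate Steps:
√(-7129 - 2993) = √(-10122) = I*√10122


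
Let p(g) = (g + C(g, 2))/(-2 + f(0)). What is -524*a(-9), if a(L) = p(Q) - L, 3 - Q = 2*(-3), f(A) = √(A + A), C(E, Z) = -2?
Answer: -2882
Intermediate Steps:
f(A) = √2*√A (f(A) = √(2*A) = √2*√A)
Q = 9 (Q = 3 - 2*(-3) = 3 - 1*(-6) = 3 + 6 = 9)
p(g) = 1 - g/2 (p(g) = (g - 2)/(-2 + √2*√0) = (-2 + g)/(-2 + √2*0) = (-2 + g)/(-2 + 0) = (-2 + g)/(-2) = (-2 + g)*(-½) = 1 - g/2)
a(L) = -7/2 - L (a(L) = (1 - ½*9) - L = (1 - 9/2) - L = -7/2 - L)
-524*a(-9) = -524*(-7/2 - 1*(-9)) = -524*(-7/2 + 9) = -524*11/2 = -2882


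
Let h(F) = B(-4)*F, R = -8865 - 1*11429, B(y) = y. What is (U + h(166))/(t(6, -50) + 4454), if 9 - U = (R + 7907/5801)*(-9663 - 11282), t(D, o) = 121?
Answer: -164373243958/1769305 ≈ -92903.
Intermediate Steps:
R = -20294 (R = -8865 - 11429 = -20294)
U = -2465594807506/5801 (U = 9 - (-20294 + 7907/5801)*(-9663 - 11282) = 9 - (-20294 + 7907*(1/5801))*(-20945) = 9 - (-20294 + 7907/5801)*(-20945) = 9 - (-117717587)*(-20945)/5801 = 9 - 1*2465594859715/5801 = 9 - 2465594859715/5801 = -2465594807506/5801 ≈ -4.2503e+8)
h(F) = -4*F
(U + h(166))/(t(6, -50) + 4454) = (-2465594807506/5801 - 4*166)/(121 + 4454) = (-2465594807506/5801 - 664)/4575 = -2465598659370/5801*1/4575 = -164373243958/1769305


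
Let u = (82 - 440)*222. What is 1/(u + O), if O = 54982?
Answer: -1/24494 ≈ -4.0826e-5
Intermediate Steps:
u = -79476 (u = -358*222 = -79476)
1/(u + O) = 1/(-79476 + 54982) = 1/(-24494) = -1/24494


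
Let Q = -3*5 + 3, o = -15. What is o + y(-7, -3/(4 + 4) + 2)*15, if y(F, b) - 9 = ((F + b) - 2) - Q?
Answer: 1515/8 ≈ 189.38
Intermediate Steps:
Q = -12 (Q = -15 + 3 = -12)
y(F, b) = 19 + F + b (y(F, b) = 9 + (((F + b) - 2) - 1*(-12)) = 9 + ((-2 + F + b) + 12) = 9 + (10 + F + b) = 19 + F + b)
o + y(-7, -3/(4 + 4) + 2)*15 = -15 + (19 - 7 + (-3/(4 + 4) + 2))*15 = -15 + (19 - 7 + (-3/8 + 2))*15 = -15 + (19 - 7 + 13/8)*15 = -15 + (109/8)*15 = -15 + 1635/8 = 1515/8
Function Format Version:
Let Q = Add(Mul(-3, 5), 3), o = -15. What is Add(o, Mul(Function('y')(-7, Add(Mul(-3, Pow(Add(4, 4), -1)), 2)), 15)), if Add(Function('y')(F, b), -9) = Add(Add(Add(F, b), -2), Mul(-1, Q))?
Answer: Rational(1515, 8) ≈ 189.38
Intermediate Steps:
Q = -12 (Q = Add(-15, 3) = -12)
Function('y')(F, b) = Add(19, F, b) (Function('y')(F, b) = Add(9, Add(Add(Add(F, b), -2), Mul(-1, -12))) = Add(9, Add(Add(-2, F, b), 12)) = Add(9, Add(10, F, b)) = Add(19, F, b))
Add(o, Mul(Function('y')(-7, Add(Mul(-3, Pow(Add(4, 4), -1)), 2)), 15)) = Add(-15, Mul(Add(19, -7, Add(Mul(-3, Pow(Add(4, 4), -1)), 2)), 15)) = Add(-15, Mul(Add(19, -7, Add(Mul(-3, Pow(8, -1)), 2)), 15)) = Add(-15, Mul(Add(19, -7, Add(Mul(-3, Rational(1, 8)), 2)), 15)) = Add(-15, Mul(Add(19, -7, Add(Rational(-3, 8), 2)), 15)) = Add(-15, Mul(Add(19, -7, Rational(13, 8)), 15)) = Add(-15, Mul(Rational(109, 8), 15)) = Add(-15, Rational(1635, 8)) = Rational(1515, 8)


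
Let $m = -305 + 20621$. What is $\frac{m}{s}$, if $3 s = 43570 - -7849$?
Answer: $\frac{60948}{51419} \approx 1.1853$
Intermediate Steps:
$m = 20316$
$s = \frac{51419}{3}$ ($s = \frac{43570 - -7849}{3} = \frac{43570 + 7849}{3} = \frac{1}{3} \cdot 51419 = \frac{51419}{3} \approx 17140.0$)
$\frac{m}{s} = \frac{20316}{\frac{51419}{3}} = 20316 \cdot \frac{3}{51419} = \frac{60948}{51419}$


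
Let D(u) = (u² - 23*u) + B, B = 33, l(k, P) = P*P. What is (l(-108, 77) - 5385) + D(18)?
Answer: 487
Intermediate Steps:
l(k, P) = P²
D(u) = 33 + u² - 23*u (D(u) = (u² - 23*u) + 33 = 33 + u² - 23*u)
(l(-108, 77) - 5385) + D(18) = (77² - 5385) + (33 + 18² - 23*18) = (5929 - 5385) + (33 + 324 - 414) = 544 - 57 = 487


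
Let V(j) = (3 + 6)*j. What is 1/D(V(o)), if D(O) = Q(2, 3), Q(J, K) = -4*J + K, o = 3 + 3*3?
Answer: -⅕ ≈ -0.20000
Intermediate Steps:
o = 12 (o = 3 + 9 = 12)
V(j) = 9*j
Q(J, K) = K - 4*J
D(O) = -5 (D(O) = 3 - 4*2 = 3 - 8 = -5)
1/D(V(o)) = 1/(-5) = -⅕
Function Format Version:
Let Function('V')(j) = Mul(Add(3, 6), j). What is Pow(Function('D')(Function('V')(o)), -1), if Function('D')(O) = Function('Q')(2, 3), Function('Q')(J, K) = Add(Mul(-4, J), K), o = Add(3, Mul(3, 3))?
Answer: Rational(-1, 5) ≈ -0.20000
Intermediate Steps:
o = 12 (o = Add(3, 9) = 12)
Function('V')(j) = Mul(9, j)
Function('Q')(J, K) = Add(K, Mul(-4, J))
Function('D')(O) = -5 (Function('D')(O) = Add(3, Mul(-4, 2)) = Add(3, -8) = -5)
Pow(Function('D')(Function('V')(o)), -1) = Pow(-5, -1) = Rational(-1, 5)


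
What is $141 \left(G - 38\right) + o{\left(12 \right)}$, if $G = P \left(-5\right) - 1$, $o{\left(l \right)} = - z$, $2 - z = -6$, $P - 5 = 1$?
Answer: $-9737$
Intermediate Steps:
$P = 6$ ($P = 5 + 1 = 6$)
$z = 8$ ($z = 2 - -6 = 2 + 6 = 8$)
$o{\left(l \right)} = -8$ ($o{\left(l \right)} = \left(-1\right) 8 = -8$)
$G = -31$ ($G = 6 \left(-5\right) - 1 = -30 - 1 = -31$)
$141 \left(G - 38\right) + o{\left(12 \right)} = 141 \left(-31 - 38\right) - 8 = 141 \left(-69\right) - 8 = -9729 - 8 = -9737$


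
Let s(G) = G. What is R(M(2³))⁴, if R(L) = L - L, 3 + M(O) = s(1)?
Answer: 0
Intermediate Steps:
M(O) = -2 (M(O) = -3 + 1 = -2)
R(L) = 0
R(M(2³))⁴ = 0⁴ = 0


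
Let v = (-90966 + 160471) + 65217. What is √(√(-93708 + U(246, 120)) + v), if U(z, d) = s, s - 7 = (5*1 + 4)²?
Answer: √(134722 + 2*I*√23405) ≈ 367.04 + 0.417*I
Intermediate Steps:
s = 88 (s = 7 + (5*1 + 4)² = 7 + (5 + 4)² = 7 + 9² = 7 + 81 = 88)
U(z, d) = 88
v = 134722 (v = 69505 + 65217 = 134722)
√(√(-93708 + U(246, 120)) + v) = √(√(-93708 + 88) + 134722) = √(√(-93620) + 134722) = √(2*I*√23405 + 134722) = √(134722 + 2*I*√23405)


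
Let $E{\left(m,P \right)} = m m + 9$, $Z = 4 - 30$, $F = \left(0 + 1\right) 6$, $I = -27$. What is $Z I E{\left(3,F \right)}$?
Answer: $12636$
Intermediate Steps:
$F = 6$ ($F = 1 \cdot 6 = 6$)
$Z = -26$ ($Z = 4 - 30 = -26$)
$E{\left(m,P \right)} = 9 + m^{2}$ ($E{\left(m,P \right)} = m^{2} + 9 = 9 + m^{2}$)
$Z I E{\left(3,F \right)} = \left(-26\right) \left(-27\right) \left(9 + 3^{2}\right) = 702 \left(9 + 9\right) = 702 \cdot 18 = 12636$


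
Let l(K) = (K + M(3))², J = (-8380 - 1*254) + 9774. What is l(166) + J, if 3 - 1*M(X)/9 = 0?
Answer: 38389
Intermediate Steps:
M(X) = 27 (M(X) = 27 - 9*0 = 27 + 0 = 27)
J = 1140 (J = (-8380 - 254) + 9774 = -8634 + 9774 = 1140)
l(K) = (27 + K)² (l(K) = (K + 27)² = (27 + K)²)
l(166) + J = (27 + 166)² + 1140 = 193² + 1140 = 37249 + 1140 = 38389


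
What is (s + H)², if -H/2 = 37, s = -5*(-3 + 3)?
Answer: 5476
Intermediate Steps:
s = 0 (s = -5*0 = 0)
H = -74 (H = -2*37 = -74)
(s + H)² = (0 - 74)² = (-74)² = 5476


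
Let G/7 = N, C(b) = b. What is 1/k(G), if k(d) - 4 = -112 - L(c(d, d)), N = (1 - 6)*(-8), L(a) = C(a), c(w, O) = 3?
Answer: -1/111 ≈ -0.0090090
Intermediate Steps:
L(a) = a
N = 40 (N = -5*(-8) = 40)
G = 280 (G = 7*40 = 280)
k(d) = -111 (k(d) = 4 + (-112 - 1*3) = 4 + (-112 - 3) = 4 - 115 = -111)
1/k(G) = 1/(-111) = -1/111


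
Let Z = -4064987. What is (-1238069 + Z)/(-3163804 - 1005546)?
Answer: 2651528/2084675 ≈ 1.2719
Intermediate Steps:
(-1238069 + Z)/(-3163804 - 1005546) = (-1238069 - 4064987)/(-3163804 - 1005546) = -5303056/(-4169350) = -5303056*(-1/4169350) = 2651528/2084675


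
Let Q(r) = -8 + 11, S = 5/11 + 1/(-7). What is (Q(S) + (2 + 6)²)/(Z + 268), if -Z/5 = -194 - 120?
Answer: 67/1838 ≈ 0.036453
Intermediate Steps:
S = 24/77 (S = 5*(1/11) + 1*(-⅐) = 5/11 - ⅐ = 24/77 ≈ 0.31169)
Q(r) = 3
Z = 1570 (Z = -5*(-194 - 120) = -5*(-314) = 1570)
(Q(S) + (2 + 6)²)/(Z + 268) = (3 + (2 + 6)²)/(1570 + 268) = (3 + 8²)/1838 = (3 + 64)*(1/1838) = 67*(1/1838) = 67/1838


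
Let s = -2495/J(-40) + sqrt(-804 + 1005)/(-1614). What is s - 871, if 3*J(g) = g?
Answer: -5471/8 - sqrt(201)/1614 ≈ -683.88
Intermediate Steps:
J(g) = g/3
s = 1497/8 - sqrt(201)/1614 (s = -2495/((1/3)*(-40)) + sqrt(-804 + 1005)/(-1614) = -2495/(-40/3) + sqrt(201)*(-1/1614) = -2495*(-3/40) - sqrt(201)/1614 = 1497/8 - sqrt(201)/1614 ≈ 187.12)
s - 871 = (1497/8 - sqrt(201)/1614) - 871 = -5471/8 - sqrt(201)/1614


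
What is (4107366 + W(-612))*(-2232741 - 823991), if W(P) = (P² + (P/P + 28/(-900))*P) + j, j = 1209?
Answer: -342547019682532/25 ≈ -1.3702e+13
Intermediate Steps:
W(P) = 1209 + P² + 218*P/225 (W(P) = (P² + (P/P + 28/(-900))*P) + 1209 = (P² + (1 + 28*(-1/900))*P) + 1209 = (P² + (1 - 7/225)*P) + 1209 = (P² + 218*P/225) + 1209 = 1209 + P² + 218*P/225)
(4107366 + W(-612))*(-2232741 - 823991) = (4107366 + (1209 + (-612)² + (218/225)*(-612)))*(-2232741 - 823991) = (4107366 + (1209 + 374544 - 14824/25))*(-3056732) = (4107366 + 9379001/25)*(-3056732) = (112063151/25)*(-3056732) = -342547019682532/25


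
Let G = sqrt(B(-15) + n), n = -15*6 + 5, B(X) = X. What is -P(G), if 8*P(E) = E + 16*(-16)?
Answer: 32 - 5*I/4 ≈ 32.0 - 1.25*I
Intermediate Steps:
n = -85 (n = -90 + 5 = -85)
G = 10*I (G = sqrt(-15 - 85) = sqrt(-100) = 10*I ≈ 10.0*I)
P(E) = -32 + E/8 (P(E) = (E + 16*(-16))/8 = (E - 256)/8 = (-256 + E)/8 = -32 + E/8)
-P(G) = -(-32 + (10*I)/8) = -(-32 + 5*I/4) = 32 - 5*I/4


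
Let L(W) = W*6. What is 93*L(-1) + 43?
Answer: -515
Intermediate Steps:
L(W) = 6*W
93*L(-1) + 43 = 93*(6*(-1)) + 43 = 93*(-6) + 43 = -558 + 43 = -515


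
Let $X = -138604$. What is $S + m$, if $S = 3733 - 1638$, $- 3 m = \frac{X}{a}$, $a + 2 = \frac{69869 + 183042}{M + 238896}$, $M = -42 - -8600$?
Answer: $- \frac{32777163071}{725991} \approx -45148.0$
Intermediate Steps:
$M = 8558$ ($M = -42 + 8600 = 8558$)
$a = - \frac{241997}{247454}$ ($a = -2 + \frac{69869 + 183042}{8558 + 238896} = -2 + \frac{252911}{247454} = - \frac{241997}{247454} \approx -0.97795$)
$m = - \frac{34298114216}{725991}$ ($m = - \frac{\left(-138604\right) \frac{1}{- \frac{241997}{247454}}}{3} = - \frac{\left(-138604\right) \left(- \frac{247454}{241997}\right)}{3} = \left(- \frac{1}{3}\right) \frac{34298114216}{241997} = - \frac{34298114216}{725991} \approx -47243.0$)
$S = 2095$ ($S = 3733 - 1638 = 2095$)
$S + m = 2095 - \frac{34298114216}{725991} = - \frac{32777163071}{725991}$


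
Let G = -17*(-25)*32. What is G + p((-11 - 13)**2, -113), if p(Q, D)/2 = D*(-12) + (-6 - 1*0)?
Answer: 16300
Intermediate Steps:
p(Q, D) = -12 - 24*D (p(Q, D) = 2*(D*(-12) + (-6 - 1*0)) = 2*(-12*D + (-6 + 0)) = 2*(-12*D - 6) = 2*(-6 - 12*D) = -12 - 24*D)
G = 13600 (G = 425*32 = 13600)
G + p((-11 - 13)**2, -113) = 13600 + (-12 - 24*(-113)) = 13600 + (-12 + 2712) = 13600 + 2700 = 16300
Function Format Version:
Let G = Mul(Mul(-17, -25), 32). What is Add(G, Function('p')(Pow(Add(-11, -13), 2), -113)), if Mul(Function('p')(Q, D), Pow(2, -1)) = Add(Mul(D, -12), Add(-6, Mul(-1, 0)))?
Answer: 16300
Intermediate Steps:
Function('p')(Q, D) = Add(-12, Mul(-24, D)) (Function('p')(Q, D) = Mul(2, Add(Mul(D, -12), Add(-6, Mul(-1, 0)))) = Mul(2, Add(Mul(-12, D), Add(-6, 0))) = Mul(2, Add(Mul(-12, D), -6)) = Mul(2, Add(-6, Mul(-12, D))) = Add(-12, Mul(-24, D)))
G = 13600 (G = Mul(425, 32) = 13600)
Add(G, Function('p')(Pow(Add(-11, -13), 2), -113)) = Add(13600, Add(-12, Mul(-24, -113))) = Add(13600, Add(-12, 2712)) = Add(13600, 2700) = 16300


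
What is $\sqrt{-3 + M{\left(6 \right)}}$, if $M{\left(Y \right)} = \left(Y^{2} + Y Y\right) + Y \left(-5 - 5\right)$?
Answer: $3$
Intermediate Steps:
$M{\left(Y \right)} = - 10 Y + 2 Y^{2}$ ($M{\left(Y \right)} = \left(Y^{2} + Y^{2}\right) + Y \left(-10\right) = 2 Y^{2} - 10 Y = - 10 Y + 2 Y^{2}$)
$\sqrt{-3 + M{\left(6 \right)}} = \sqrt{-3 + 2 \cdot 6 \left(-5 + 6\right)} = \sqrt{-3 + 2 \cdot 6 \cdot 1} = \sqrt{-3 + 12} = \sqrt{9} = 3$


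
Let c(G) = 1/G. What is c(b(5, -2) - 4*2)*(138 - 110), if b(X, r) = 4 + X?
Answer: 28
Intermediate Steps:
c(b(5, -2) - 4*2)*(138 - 110) = (138 - 110)/((4 + 5) - 4*2) = 28/(9 - 8) = 28/1 = 1*28 = 28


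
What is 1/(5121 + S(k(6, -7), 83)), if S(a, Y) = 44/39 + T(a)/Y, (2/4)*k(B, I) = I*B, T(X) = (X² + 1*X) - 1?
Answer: 3237/16852198 ≈ 0.00019208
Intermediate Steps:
T(X) = -1 + X + X² (T(X) = (X² + X) - 1 = (X + X²) - 1 = -1 + X + X²)
k(B, I) = 2*B*I (k(B, I) = 2*(I*B) = 2*(B*I) = 2*B*I)
S(a, Y) = 44/39 + (-1 + a + a²)/Y
1/(5121 + S(k(6, -7), 83)) = 1/(5121 + (-1 + 2*6*(-7) + (2*6*(-7))² + (44/39)*83)/83) = 1/(5121 + (-1 - 84 + (-84)² + 3652/39)/83) = 1/(5121 + (-1 - 84 + 7056 + 3652/39)/83) = 1/(5121 + (1/83)*(275521/39)) = 1/(5121 + 275521/3237) = 1/(16852198/3237) = 3237/16852198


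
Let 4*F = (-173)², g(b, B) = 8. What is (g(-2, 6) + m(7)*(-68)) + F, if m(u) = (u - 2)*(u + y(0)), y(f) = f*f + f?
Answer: 20441/4 ≈ 5110.3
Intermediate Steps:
y(f) = f + f² (y(f) = f² + f = f + f²)
m(u) = u*(-2 + u) (m(u) = (u - 2)*(u + 0*(1 + 0)) = (-2 + u)*(u + 0*1) = (-2 + u)*(u + 0) = (-2 + u)*u = u*(-2 + u))
F = 29929/4 (F = (¼)*(-173)² = (¼)*29929 = 29929/4 ≈ 7482.3)
(g(-2, 6) + m(7)*(-68)) + F = (8 + (7*(-2 + 7))*(-68)) + 29929/4 = (8 + (7*5)*(-68)) + 29929/4 = (8 + 35*(-68)) + 29929/4 = (8 - 2380) + 29929/4 = -2372 + 29929/4 = 20441/4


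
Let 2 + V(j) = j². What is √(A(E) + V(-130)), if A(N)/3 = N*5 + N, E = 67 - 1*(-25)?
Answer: √18554 ≈ 136.21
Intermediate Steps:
E = 92 (E = 67 + 25 = 92)
A(N) = 18*N (A(N) = 3*(N*5 + N) = 3*(5*N + N) = 3*(6*N) = 18*N)
V(j) = -2 + j²
√(A(E) + V(-130)) = √(18*92 + (-2 + (-130)²)) = √(1656 + (-2 + 16900)) = √(1656 + 16898) = √18554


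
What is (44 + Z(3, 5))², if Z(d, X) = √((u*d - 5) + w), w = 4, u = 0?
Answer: (44 + I)² ≈ 1935.0 + 88.0*I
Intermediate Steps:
Z(d, X) = I (Z(d, X) = √((0*d - 5) + 4) = √((0 - 5) + 4) = √(-5 + 4) = √(-1) = I)
(44 + Z(3, 5))² = (44 + I)²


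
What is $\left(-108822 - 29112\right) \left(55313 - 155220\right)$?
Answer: $13780572138$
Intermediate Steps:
$\left(-108822 - 29112\right) \left(55313 - 155220\right) = \left(-137934\right) \left(-99907\right) = 13780572138$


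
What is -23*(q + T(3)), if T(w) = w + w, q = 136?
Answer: -3266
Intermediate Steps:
T(w) = 2*w
-23*(q + T(3)) = -23*(136 + 2*3) = -23*(136 + 6) = -23*142 = -3266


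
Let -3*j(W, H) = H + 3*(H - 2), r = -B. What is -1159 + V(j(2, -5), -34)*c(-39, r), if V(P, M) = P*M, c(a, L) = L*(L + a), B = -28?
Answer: 268795/3 ≈ 89598.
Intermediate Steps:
r = 28 (r = -1*(-28) = 28)
j(W, H) = 2 - 4*H/3 (j(W, H) = -(H + 3*(H - 2))/3 = -(H + 3*(-2 + H))/3 = -(H + (-6 + 3*H))/3 = -(-6 + 4*H)/3 = 2 - 4*H/3)
V(P, M) = M*P
-1159 + V(j(2, -5), -34)*c(-39, r) = -1159 + (-34*(2 - 4/3*(-5)))*(28*(28 - 39)) = -1159 + (-34*(2 + 20/3))*(28*(-11)) = -1159 - 34*26/3*(-308) = -1159 - 884/3*(-308) = -1159 + 272272/3 = 268795/3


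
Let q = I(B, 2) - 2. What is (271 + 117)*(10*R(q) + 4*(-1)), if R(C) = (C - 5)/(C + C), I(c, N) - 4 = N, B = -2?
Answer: -2037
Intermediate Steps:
I(c, N) = 4 + N
q = 4 (q = (4 + 2) - 2 = 6 - 2 = 4)
R(C) = (-5 + C)/(2*C) (R(C) = (-5 + C)/((2*C)) = (-5 + C)*(1/(2*C)) = (-5 + C)/(2*C))
(271 + 117)*(10*R(q) + 4*(-1)) = (271 + 117)*(10*((½)*(-5 + 4)/4) + 4*(-1)) = 388*(10*((½)*(¼)*(-1)) - 4) = 388*(10*(-⅛) - 4) = 388*(-5/4 - 4) = 388*(-21/4) = -2037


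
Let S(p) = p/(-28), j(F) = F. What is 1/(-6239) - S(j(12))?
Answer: 18710/43673 ≈ 0.42841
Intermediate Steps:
S(p) = -p/28 (S(p) = p*(-1/28) = -p/28)
1/(-6239) - S(j(12)) = 1/(-6239) - (-1)*12/28 = -1/6239 - 1*(-3/7) = -1/6239 + 3/7 = 18710/43673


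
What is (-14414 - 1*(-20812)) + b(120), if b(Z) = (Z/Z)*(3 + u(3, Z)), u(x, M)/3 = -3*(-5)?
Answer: 6446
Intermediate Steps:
u(x, M) = 45 (u(x, M) = 3*(-3*(-5)) = 3*15 = 45)
b(Z) = 48 (b(Z) = (Z/Z)*(3 + 45) = 1*48 = 48)
(-14414 - 1*(-20812)) + b(120) = (-14414 - 1*(-20812)) + 48 = (-14414 + 20812) + 48 = 6398 + 48 = 6446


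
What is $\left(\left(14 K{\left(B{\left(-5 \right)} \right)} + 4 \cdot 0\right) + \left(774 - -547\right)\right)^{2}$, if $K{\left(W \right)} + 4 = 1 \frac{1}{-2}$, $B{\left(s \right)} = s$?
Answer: $1582564$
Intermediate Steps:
$K{\left(W \right)} = - \frac{9}{2}$ ($K{\left(W \right)} = -4 + 1 \frac{1}{-2} = -4 + 1 \left(- \frac{1}{2}\right) = -4 - \frac{1}{2} = - \frac{9}{2}$)
$\left(\left(14 K{\left(B{\left(-5 \right)} \right)} + 4 \cdot 0\right) + \left(774 - -547\right)\right)^{2} = \left(\left(14 \left(- \frac{9}{2}\right) + 4 \cdot 0\right) + \left(774 - -547\right)\right)^{2} = \left(\left(-63 + 0\right) + \left(774 + 547\right)\right)^{2} = \left(-63 + 1321\right)^{2} = 1258^{2} = 1582564$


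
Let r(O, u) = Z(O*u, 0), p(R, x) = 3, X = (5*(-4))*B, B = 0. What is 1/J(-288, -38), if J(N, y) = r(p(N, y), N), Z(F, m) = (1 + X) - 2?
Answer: -1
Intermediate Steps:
X = 0 (X = (5*(-4))*0 = -20*0 = 0)
Z(F, m) = -1 (Z(F, m) = (1 + 0) - 2 = 1 - 2 = -1)
r(O, u) = -1
J(N, y) = -1
1/J(-288, -38) = 1/(-1) = -1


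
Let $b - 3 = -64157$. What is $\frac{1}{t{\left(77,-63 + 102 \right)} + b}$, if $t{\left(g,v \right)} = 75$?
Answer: $- \frac{1}{64079} \approx -1.5606 \cdot 10^{-5}$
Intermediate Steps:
$b = -64154$ ($b = 3 - 64157 = -64154$)
$\frac{1}{t{\left(77,-63 + 102 \right)} + b} = \frac{1}{75 - 64154} = \frac{1}{-64079} = - \frac{1}{64079}$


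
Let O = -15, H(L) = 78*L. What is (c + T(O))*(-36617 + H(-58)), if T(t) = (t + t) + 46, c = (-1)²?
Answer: -699397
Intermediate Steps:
c = 1
T(t) = 46 + 2*t (T(t) = 2*t + 46 = 46 + 2*t)
(c + T(O))*(-36617 + H(-58)) = (1 + (46 + 2*(-15)))*(-36617 + 78*(-58)) = (1 + (46 - 30))*(-36617 - 4524) = (1 + 16)*(-41141) = 17*(-41141) = -699397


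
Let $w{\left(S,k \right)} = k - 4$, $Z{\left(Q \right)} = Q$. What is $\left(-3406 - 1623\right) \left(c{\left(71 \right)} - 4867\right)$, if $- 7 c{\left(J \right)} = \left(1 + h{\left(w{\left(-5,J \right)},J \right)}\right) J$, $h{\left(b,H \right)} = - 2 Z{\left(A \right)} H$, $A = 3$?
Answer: $\frac{19582926}{7} \approx 2.7976 \cdot 10^{6}$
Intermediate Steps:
$w{\left(S,k \right)} = -4 + k$
$h{\left(b,H \right)} = - 6 H$ ($h{\left(b,H \right)} = \left(-2\right) 3 H = - 6 H$)
$c{\left(J \right)} = - \frac{J \left(1 - 6 J\right)}{7}$ ($c{\left(J \right)} = - \frac{\left(1 - 6 J\right) J}{7} = - \frac{J \left(1 - 6 J\right)}{7}$)
$\left(-3406 - 1623\right) \left(c{\left(71 \right)} - 4867\right) = \left(-3406 - 1623\right) \left(\frac{1}{7} \cdot 71 \left(-1 + 6 \cdot 71\right) - 4867\right) = - 5029 \left(\frac{1}{7} \cdot 71 \left(-1 + 426\right) - 4867\right) = - 5029 \left(\frac{1}{7} \cdot 71 \cdot 425 - 4867\right) = - 5029 \left(\frac{30175}{7} - 4867\right) = \left(-5029\right) \left(- \frac{3894}{7}\right) = \frac{19582926}{7}$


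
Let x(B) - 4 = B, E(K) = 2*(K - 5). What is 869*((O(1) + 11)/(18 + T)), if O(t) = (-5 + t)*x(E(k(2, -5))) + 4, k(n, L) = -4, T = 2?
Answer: 61699/20 ≈ 3084.9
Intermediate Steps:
E(K) = -10 + 2*K (E(K) = 2*(-5 + K) = -10 + 2*K)
x(B) = 4 + B
O(t) = 74 - 14*t (O(t) = (-5 + t)*(4 + (-10 + 2*(-4))) + 4 = (-5 + t)*(4 + (-10 - 8)) + 4 = (-5 + t)*(4 - 18) + 4 = (-5 + t)*(-14) + 4 = (70 - 14*t) + 4 = 74 - 14*t)
869*((O(1) + 11)/(18 + T)) = 869*(((74 - 14*1) + 11)/(18 + 2)) = 869*(((74 - 14) + 11)/20) = 869*((60 + 11)*(1/20)) = 869*(71*(1/20)) = 869*(71/20) = 61699/20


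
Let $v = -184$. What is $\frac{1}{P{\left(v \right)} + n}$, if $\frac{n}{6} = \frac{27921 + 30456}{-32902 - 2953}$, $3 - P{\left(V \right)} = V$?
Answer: $\frac{35855}{6354623} \approx 0.0056423$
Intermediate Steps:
$P{\left(V \right)} = 3 - V$
$n = - \frac{350262}{35855}$ ($n = 6 \frac{27921 + 30456}{-32902 - 2953} = 6 \frac{58377}{-35855} = 6 \cdot 58377 \left(- \frac{1}{35855}\right) = 6 \left(- \frac{58377}{35855}\right) = - \frac{350262}{35855} \approx -9.7688$)
$\frac{1}{P{\left(v \right)} + n} = \frac{1}{\left(3 - -184\right) - \frac{350262}{35855}} = \frac{1}{\left(3 + 184\right) - \frac{350262}{35855}} = \frac{1}{187 - \frac{350262}{35855}} = \frac{1}{\frac{6354623}{35855}} = \frac{35855}{6354623}$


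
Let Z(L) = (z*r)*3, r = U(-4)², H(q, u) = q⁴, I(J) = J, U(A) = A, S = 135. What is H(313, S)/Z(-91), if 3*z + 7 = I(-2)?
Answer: -9597924961/144 ≈ -6.6652e+7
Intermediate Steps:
z = -3 (z = -7/3 + (⅓)*(-2) = -7/3 - ⅔ = -3)
r = 16 (r = (-4)² = 16)
Z(L) = -144 (Z(L) = -3*16*3 = -48*3 = -144)
H(313, S)/Z(-91) = 313⁴/(-144) = 9597924961*(-1/144) = -9597924961/144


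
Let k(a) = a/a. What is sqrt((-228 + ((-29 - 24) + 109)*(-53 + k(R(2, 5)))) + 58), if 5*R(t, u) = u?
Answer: I*sqrt(3082) ≈ 55.516*I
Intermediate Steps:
R(t, u) = u/5
k(a) = 1
sqrt((-228 + ((-29 - 24) + 109)*(-53 + k(R(2, 5)))) + 58) = sqrt((-228 + ((-29 - 24) + 109)*(-53 + 1)) + 58) = sqrt((-228 + (-53 + 109)*(-52)) + 58) = sqrt((-228 + 56*(-52)) + 58) = sqrt((-228 - 2912) + 58) = sqrt(-3140 + 58) = sqrt(-3082) = I*sqrt(3082)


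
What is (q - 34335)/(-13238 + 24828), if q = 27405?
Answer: -693/1159 ≈ -0.59793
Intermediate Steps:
(q - 34335)/(-13238 + 24828) = (27405 - 34335)/(-13238 + 24828) = -6930/11590 = -6930*1/11590 = -693/1159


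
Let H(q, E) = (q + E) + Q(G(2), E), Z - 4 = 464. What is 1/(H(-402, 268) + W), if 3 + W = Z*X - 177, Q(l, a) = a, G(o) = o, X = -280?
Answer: -1/131086 ≈ -7.6286e-6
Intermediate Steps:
Z = 468 (Z = 4 + 464 = 468)
H(q, E) = q + 2*E (H(q, E) = (q + E) + E = (E + q) + E = q + 2*E)
W = -131220 (W = -3 + (468*(-280) - 177) = -3 + (-131040 - 177) = -3 - 131217 = -131220)
1/(H(-402, 268) + W) = 1/((-402 + 2*268) - 131220) = 1/((-402 + 536) - 131220) = 1/(134 - 131220) = 1/(-131086) = -1/131086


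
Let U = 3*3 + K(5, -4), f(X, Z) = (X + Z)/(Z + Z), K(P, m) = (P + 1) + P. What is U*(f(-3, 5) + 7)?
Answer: 144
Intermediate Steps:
K(P, m) = 1 + 2*P (K(P, m) = (1 + P) + P = 1 + 2*P)
f(X, Z) = (X + Z)/(2*Z) (f(X, Z) = (X + Z)/((2*Z)) = (X + Z)*(1/(2*Z)) = (X + Z)/(2*Z))
U = 20 (U = 3*3 + (1 + 2*5) = 9 + (1 + 10) = 9 + 11 = 20)
U*(f(-3, 5) + 7) = 20*((1/2)*(-3 + 5)/5 + 7) = 20*((1/2)*(1/5)*2 + 7) = 20*(1/5 + 7) = 20*(36/5) = 144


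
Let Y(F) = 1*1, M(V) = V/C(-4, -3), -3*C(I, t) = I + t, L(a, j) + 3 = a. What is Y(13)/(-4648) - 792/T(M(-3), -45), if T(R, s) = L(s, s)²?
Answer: -6395/18592 ≈ -0.34397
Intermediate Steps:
L(a, j) = -3 + a
C(I, t) = -I/3 - t/3 (C(I, t) = -(I + t)/3 = -I/3 - t/3)
M(V) = 3*V/7 (M(V) = V/(-⅓*(-4) - ⅓*(-3)) = V/(4/3 + 1) = V/(7/3) = V*(3/7) = 3*V/7)
Y(F) = 1
T(R, s) = (-3 + s)²
Y(13)/(-4648) - 792/T(M(-3), -45) = 1/(-4648) - 792/(-3 - 45)² = 1*(-1/4648) - 792/((-48)²) = -1/4648 - 792/2304 = -1/4648 - 792*1/2304 = -1/4648 - 11/32 = -6395/18592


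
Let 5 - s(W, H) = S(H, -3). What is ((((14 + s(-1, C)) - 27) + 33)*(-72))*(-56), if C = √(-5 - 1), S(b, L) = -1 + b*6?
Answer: 104832 - 24192*I*√6 ≈ 1.0483e+5 - 59258.0*I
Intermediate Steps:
S(b, L) = -1 + 6*b
C = I*√6 (C = √(-6) = I*√6 ≈ 2.4495*I)
s(W, H) = 6 - 6*H (s(W, H) = 5 - (-1 + 6*H) = 5 + (1 - 6*H) = 6 - 6*H)
((((14 + s(-1, C)) - 27) + 33)*(-72))*(-56) = ((((14 + (6 - 6*I*√6)) - 27) + 33)*(-72))*(-56) = ((((20 - 6*I*√6) - 27) + 33)*(-72))*(-56) = (((-7 - 6*I*√6) + 33)*(-72))*(-56) = ((26 - 6*I*√6)*(-72))*(-56) = (-1872 + 432*I*√6)*(-56) = 104832 - 24192*I*√6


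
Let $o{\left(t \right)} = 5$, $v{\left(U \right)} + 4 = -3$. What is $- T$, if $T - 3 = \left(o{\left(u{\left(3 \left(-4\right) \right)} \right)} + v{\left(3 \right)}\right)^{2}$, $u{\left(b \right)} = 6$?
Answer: $-7$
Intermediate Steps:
$v{\left(U \right)} = -7$ ($v{\left(U \right)} = -4 - 3 = -7$)
$T = 7$ ($T = 3 + \left(5 - 7\right)^{2} = 3 + \left(-2\right)^{2} = 3 + 4 = 7$)
$- T = \left(-1\right) 7 = -7$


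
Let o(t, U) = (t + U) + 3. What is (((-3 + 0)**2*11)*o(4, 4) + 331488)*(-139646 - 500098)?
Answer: -212764140288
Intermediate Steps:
o(t, U) = 3 + U + t (o(t, U) = (U + t) + 3 = 3 + U + t)
(((-3 + 0)**2*11)*o(4, 4) + 331488)*(-139646 - 500098) = (((-3 + 0)**2*11)*(3 + 4 + 4) + 331488)*(-139646 - 500098) = (((-3)**2*11)*11 + 331488)*(-639744) = ((9*11)*11 + 331488)*(-639744) = (99*11 + 331488)*(-639744) = (1089 + 331488)*(-639744) = 332577*(-639744) = -212764140288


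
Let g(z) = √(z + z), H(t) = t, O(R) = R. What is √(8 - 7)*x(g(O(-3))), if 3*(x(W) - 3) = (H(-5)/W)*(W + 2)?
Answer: 4/3 + 5*I*√6/9 ≈ 1.3333 + 1.3608*I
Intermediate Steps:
g(z) = √2*√z (g(z) = √(2*z) = √2*√z)
x(W) = 3 - 5*(2 + W)/(3*W) (x(W) = 3 + ((-5/W)*(W + 2))/3 = 3 + ((-5/W)*(2 + W))/3 = 3 + (-5*(2 + W)/W)/3 = 3 - 5*(2 + W)/(3*W))
√(8 - 7)*x(g(O(-3))) = √(8 - 7)*(2*(-5 + 2*(√2*√(-3)))/(3*((√2*√(-3))))) = √1*(2*(-5 + 2*(√2*(I*√3)))/(3*((√2*(I*√3))))) = 1*(2*(-5 + 2*(I*√6))/(3*((I*√6)))) = 1*(2*(-I*√6/6)*(-5 + 2*I*√6)/3) = 1*(-I*√6*(-5 + 2*I*√6)/9) = -I*√6*(-5 + 2*I*√6)/9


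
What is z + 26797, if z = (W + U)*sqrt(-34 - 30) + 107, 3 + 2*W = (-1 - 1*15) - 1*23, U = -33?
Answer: 26904 - 432*I ≈ 26904.0 - 432.0*I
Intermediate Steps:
W = -21 (W = -3/2 + ((-1 - 1*15) - 1*23)/2 = -3/2 + ((-1 - 15) - 23)/2 = -3/2 + (-16 - 23)/2 = -3/2 + (1/2)*(-39) = -3/2 - 39/2 = -21)
z = 107 - 432*I (z = (-21 - 33)*sqrt(-34 - 30) + 107 = -432*I + 107 = 107 - 432*I ≈ 107.0 - 432.0*I)
z + 26797 = (107 - 432*I) + 26797 = 26904 - 432*I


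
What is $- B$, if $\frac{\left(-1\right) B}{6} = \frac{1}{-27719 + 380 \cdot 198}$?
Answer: $\frac{6}{47521} \approx 0.00012626$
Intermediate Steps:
$B = - \frac{6}{47521}$ ($B = - \frac{6}{-27719 + 380 \cdot 198} = - \frac{6}{-27719 + 75240} = - \frac{6}{47521} \approx -0.00012626$)
$- B = \left(-1\right) \left(- \frac{6}{47521}\right) = \frac{6}{47521}$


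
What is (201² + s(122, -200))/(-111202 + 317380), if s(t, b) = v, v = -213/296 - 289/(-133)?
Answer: 1590563783/8116815504 ≈ 0.19596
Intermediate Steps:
v = 57215/39368 (v = -213*1/296 - 289*(-1/133) = -213/296 + 289/133 = 57215/39368 ≈ 1.4533)
s(t, b) = 57215/39368
(201² + s(122, -200))/(-111202 + 317380) = (201² + 57215/39368)/(-111202 + 317380) = (40401 + 57215/39368)/206178 = (1590563783/39368)*(1/206178) = 1590563783/8116815504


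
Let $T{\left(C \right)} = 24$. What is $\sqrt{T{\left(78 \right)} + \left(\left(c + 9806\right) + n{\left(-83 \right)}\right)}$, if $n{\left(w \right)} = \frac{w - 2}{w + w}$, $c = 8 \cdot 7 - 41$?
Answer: $\frac{3 \sqrt{30144770}}{166} \approx 99.225$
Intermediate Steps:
$c = 15$ ($c = 56 - 41 = 15$)
$n{\left(w \right)} = \frac{-2 + w}{2 w}$
$\sqrt{T{\left(78 \right)} + \left(\left(c + 9806\right) + n{\left(-83 \right)}\right)} = \sqrt{24 + \left(\left(15 + 9806\right) + \frac{-2 - 83}{2 \left(-83\right)}\right)} = \sqrt{24 + \left(9821 + \frac{1}{2} \left(- \frac{1}{83}\right) \left(-85\right)\right)} = \sqrt{24 + \left(9821 + \frac{85}{166}\right)} = \sqrt{24 + \frac{1630371}{166}} = \sqrt{\frac{1634355}{166}} = \frac{3 \sqrt{30144770}}{166}$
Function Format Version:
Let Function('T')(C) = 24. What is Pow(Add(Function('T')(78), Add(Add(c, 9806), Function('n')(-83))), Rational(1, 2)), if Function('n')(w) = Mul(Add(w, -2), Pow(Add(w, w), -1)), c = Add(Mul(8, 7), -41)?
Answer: Mul(Rational(3, 166), Pow(30144770, Rational(1, 2))) ≈ 99.225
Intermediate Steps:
c = 15 (c = Add(56, -41) = 15)
Function('n')(w) = Mul(Rational(1, 2), Pow(w, -1), Add(-2, w)) (Function('n')(w) = Mul(Add(-2, w), Pow(Mul(2, w), -1)) = Mul(Add(-2, w), Mul(Rational(1, 2), Pow(w, -1))) = Mul(Rational(1, 2), Pow(w, -1), Add(-2, w)))
Pow(Add(Function('T')(78), Add(Add(c, 9806), Function('n')(-83))), Rational(1, 2)) = Pow(Add(24, Add(Add(15, 9806), Mul(Rational(1, 2), Pow(-83, -1), Add(-2, -83)))), Rational(1, 2)) = Pow(Add(24, Add(9821, Mul(Rational(1, 2), Rational(-1, 83), -85))), Rational(1, 2)) = Pow(Add(24, Add(9821, Rational(85, 166))), Rational(1, 2)) = Pow(Add(24, Rational(1630371, 166)), Rational(1, 2)) = Pow(Rational(1634355, 166), Rational(1, 2)) = Mul(Rational(3, 166), Pow(30144770, Rational(1, 2)))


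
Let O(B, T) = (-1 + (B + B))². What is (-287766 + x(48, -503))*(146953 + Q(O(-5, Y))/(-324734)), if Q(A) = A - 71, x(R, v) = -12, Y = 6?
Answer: -6866474514552828/162367 ≈ -4.2290e+10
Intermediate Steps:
O(B, T) = (-1 + 2*B)²
Q(A) = -71 + A
(-287766 + x(48, -503))*(146953 + Q(O(-5, Y))/(-324734)) = (-287766 - 12)*(146953 + (-71 + (-1 + 2*(-5))²)/(-324734)) = -287778*(146953 + (-71 + (-1 - 10)²)*(-1/324734)) = -287778*(146953 + (-71 + (-11)²)*(-1/324734)) = -287778*(146953 + (-71 + 121)*(-1/324734)) = -287778*(146953 + 50*(-1/324734)) = -287778*(146953 - 25/162367) = -287778*23860317726/162367 = -6866474514552828/162367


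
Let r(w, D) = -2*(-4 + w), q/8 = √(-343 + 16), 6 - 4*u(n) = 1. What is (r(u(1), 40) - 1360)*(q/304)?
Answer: -2709*I*√327/76 ≈ -644.57*I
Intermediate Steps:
u(n) = 5/4 (u(n) = 3/2 - ¼*1 = 3/2 - ¼ = 5/4)
q = 8*I*√327 (q = 8*√(-343 + 16) = 8*√(-327) = 8*(I*√327) = 8*I*√327 ≈ 144.67*I)
r(w, D) = 8 - 2*w
(r(u(1), 40) - 1360)*(q/304) = ((8 - 2*5/4) - 1360)*((8*I*√327)/304) = ((8 - 5/2) - 1360)*((8*I*√327)*(1/304)) = (11/2 - 1360)*(I*√327/38) = -2709*I*√327/76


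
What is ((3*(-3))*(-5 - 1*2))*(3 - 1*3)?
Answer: 0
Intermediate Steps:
((3*(-3))*(-5 - 1*2))*(3 - 1*3) = (-9*(-5 - 2))*(3 - 3) = -9*(-7)*0 = 63*0 = 0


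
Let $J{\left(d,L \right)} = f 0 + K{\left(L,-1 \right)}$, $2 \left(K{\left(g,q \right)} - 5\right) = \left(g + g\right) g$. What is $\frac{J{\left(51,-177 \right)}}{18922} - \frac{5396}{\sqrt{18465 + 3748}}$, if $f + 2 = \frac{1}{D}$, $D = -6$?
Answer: $\frac{15667}{9461} - \frac{5396 \sqrt{22213}}{22213} \approx -34.549$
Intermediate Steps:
$f = - \frac{13}{6}$ ($f = -2 + \frac{1}{-6} = -2 - \frac{1}{6} = - \frac{13}{6} \approx -2.1667$)
$K{\left(g,q \right)} = 5 + g^{2}$ ($K{\left(g,q \right)} = 5 + \frac{\left(g + g\right) g}{2} = 5 + \frac{2 g g}{2} = 5 + \frac{2 g^{2}}{2} = 5 + g^{2}$)
$J{\left(d,L \right)} = 5 + L^{2}$ ($J{\left(d,L \right)} = \left(- \frac{13}{6}\right) 0 + \left(5 + L^{2}\right) = 0 + \left(5 + L^{2}\right) = 5 + L^{2}$)
$\frac{J{\left(51,-177 \right)}}{18922} - \frac{5396}{\sqrt{18465 + 3748}} = \frac{5 + \left(-177\right)^{2}}{18922} - \frac{5396}{\sqrt{18465 + 3748}} = \left(5 + 31329\right) \frac{1}{18922} - \frac{5396}{\sqrt{22213}} = 31334 \cdot \frac{1}{18922} - 5396 \frac{\sqrt{22213}}{22213} = \frac{15667}{9461} - \frac{5396 \sqrt{22213}}{22213}$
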